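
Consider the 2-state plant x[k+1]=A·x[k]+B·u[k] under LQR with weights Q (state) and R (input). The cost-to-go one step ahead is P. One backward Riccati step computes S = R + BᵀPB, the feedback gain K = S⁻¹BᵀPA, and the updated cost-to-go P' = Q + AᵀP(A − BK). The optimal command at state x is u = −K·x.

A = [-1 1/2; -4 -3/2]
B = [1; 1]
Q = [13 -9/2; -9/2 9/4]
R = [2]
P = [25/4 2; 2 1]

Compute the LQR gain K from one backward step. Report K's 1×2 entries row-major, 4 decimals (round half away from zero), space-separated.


-1.5283 -0.0283

BᵀP = [8.2500 3.0000]
S = R + BᵀPB = [2] + [11.2500] = [13.2500]
BᵀPA = [-20.2500 -0.3750]
K = S⁻¹·BᵀPA = [-1.5283 -0.0283]
A−BK = [0.5283 0.5283; -2.4717 -1.4717]
AᵀP(A−BK) = [7.3019 1.3019; 1.3019 0.8019]
P' = Q + AᵀP(A−BK) = [20.3019 -3.1981; -3.1981 3.0519]
tr(P') = 23.3538


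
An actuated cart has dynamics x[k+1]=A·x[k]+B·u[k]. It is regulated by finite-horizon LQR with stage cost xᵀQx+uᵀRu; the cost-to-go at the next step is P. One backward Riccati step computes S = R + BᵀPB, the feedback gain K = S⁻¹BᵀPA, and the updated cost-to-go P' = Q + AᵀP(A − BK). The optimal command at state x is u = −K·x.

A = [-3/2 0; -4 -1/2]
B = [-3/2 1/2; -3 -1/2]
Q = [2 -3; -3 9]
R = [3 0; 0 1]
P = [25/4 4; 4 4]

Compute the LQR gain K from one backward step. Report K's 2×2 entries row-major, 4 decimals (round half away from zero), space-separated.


BᵀP = [-21.3750 -18.0000; 1.1250 0.0000]
S = R + BᵀPB = [3 0; 0 1] + [86.0625 -1.6875; -1.6875 0.5625] = [89.0625 -1.6875; -1.6875 1.5625]
BᵀPA = [104.0625 9.0000; -1.6875 0.0000]
K = S⁻¹·BᵀPA = [1.1719 0.1032; 0.1857 0.1114]
A−BK = [0.1651 0.0990; -0.3913 -0.1348]
AᵀP(A−BK) = [4.4209 0.4525; 0.4525 0.0715]
P' = Q + AᵀP(A−BK) = [6.4209 -2.5475; -2.5475 9.0715]
tr(P') = 15.4924

1.1719 0.1032 0.1857 0.1114


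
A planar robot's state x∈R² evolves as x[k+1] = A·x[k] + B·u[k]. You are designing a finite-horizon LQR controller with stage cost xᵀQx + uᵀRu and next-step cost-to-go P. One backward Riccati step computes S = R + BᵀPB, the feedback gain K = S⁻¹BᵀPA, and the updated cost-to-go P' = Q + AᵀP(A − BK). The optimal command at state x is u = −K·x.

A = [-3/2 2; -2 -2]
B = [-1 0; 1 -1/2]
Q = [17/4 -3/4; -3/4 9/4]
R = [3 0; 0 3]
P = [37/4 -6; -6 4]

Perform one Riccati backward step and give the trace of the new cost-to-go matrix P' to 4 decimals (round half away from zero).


BᵀP = [-15.2500 10.0000; 3.0000 -2.0000]
S = R + BᵀPB = [3 0; 0 3] + [25.2500 -5.0000; -5.0000 1.0000] = [28.2500 -5.0000; -5.0000 4.0000]
BᵀPA = [2.8750 -50.5000; -0.5000 10.0000]
K = S⁻¹·BᵀPA = [0.1023 -1.7273; 0.0028 0.3409]
A−BK = [-1.3977 0.2727; -2.1009 -0.1023]
AᵀP(A−BK) = [0.5199 -0.6136; -0.6136 10.3636]
P' = Q + AᵀP(A−BK) = [4.7699 -1.3636; -1.3636 12.6136]
tr(P') = 17.3835

17.3835


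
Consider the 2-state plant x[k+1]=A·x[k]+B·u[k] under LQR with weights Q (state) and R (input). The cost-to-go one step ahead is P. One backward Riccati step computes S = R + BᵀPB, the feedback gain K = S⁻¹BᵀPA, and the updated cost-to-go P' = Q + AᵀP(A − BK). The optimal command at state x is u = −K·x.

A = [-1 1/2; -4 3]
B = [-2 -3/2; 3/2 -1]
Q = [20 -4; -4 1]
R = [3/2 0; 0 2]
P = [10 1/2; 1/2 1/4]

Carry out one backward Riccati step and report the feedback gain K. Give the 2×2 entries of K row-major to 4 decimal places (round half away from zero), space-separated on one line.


BᵀP = [-19.2500 -0.6250; -15.5000 -1.0000]
S = R + BᵀPB = [3/2 0; 0 2] + [37.5625 29.5000; 29.5000 24.2500] = [39.0625 29.5000; 29.5000 26.2500]
BᵀPA = [21.7500 -11.5000; 19.5000 -10.7500]
K = S⁻¹·BᵀPA = [-0.0278 0.0983; 0.7741 -0.5200]
A−BK = [0.1055 -0.0834; -3.1842 2.3326]
AᵀP(A−BK) = [3.5097 -2.4981; -2.4981 1.7905]
P' = Q + AᵀP(A−BK) = [23.5097 -6.4981; -6.4981 2.7905]
tr(P') = 26.3002

-0.0278 0.0983 0.7741 -0.5200


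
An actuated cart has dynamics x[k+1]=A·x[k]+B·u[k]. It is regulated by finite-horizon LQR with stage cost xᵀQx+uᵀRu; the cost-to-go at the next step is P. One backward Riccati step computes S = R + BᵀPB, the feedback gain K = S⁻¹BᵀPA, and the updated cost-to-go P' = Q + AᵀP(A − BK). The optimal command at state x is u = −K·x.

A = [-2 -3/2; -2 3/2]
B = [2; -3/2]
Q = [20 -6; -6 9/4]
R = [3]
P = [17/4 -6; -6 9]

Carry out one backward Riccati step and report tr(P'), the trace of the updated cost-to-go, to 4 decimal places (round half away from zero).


26.1445

BᵀP = [17.5000 -25.5000]
S = R + BᵀPB = [3] + [73.2500] = [76.2500]
BᵀPA = [16.0000 -64.5000]
K = S⁻¹·BᵀPA = [0.2098 -0.8459]
A−BK = [-2.4197 0.1918; -1.6852 0.2311]
AᵀP(A−BK) = [1.6426 -0.7156; -0.7156 2.2518]
P' = Q + AᵀP(A−BK) = [21.6426 -6.7156; -6.7156 4.5018]
tr(P') = 26.1445


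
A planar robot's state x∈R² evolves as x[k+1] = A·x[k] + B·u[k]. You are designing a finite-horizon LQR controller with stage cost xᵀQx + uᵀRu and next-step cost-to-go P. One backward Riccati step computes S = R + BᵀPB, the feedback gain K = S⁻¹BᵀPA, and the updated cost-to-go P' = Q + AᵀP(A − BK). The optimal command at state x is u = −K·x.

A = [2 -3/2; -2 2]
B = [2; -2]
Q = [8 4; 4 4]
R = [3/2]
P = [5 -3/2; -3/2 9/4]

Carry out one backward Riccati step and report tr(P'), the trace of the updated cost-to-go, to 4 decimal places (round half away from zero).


BᵀP = [13.0000 -7.5000]
S = R + BᵀPB = [3/2] + [41.0000] = [42.5000]
BᵀPA = [41.0000 -34.5000]
K = S⁻¹·BᵀPA = [0.9647 -0.8118]
A−BK = [0.0706 0.1235; -0.0706 0.3765]
AᵀP(A−BK) = [1.4471 -1.2176; -1.2176 1.2441]
P' = Q + AᵀP(A−BK) = [9.4471 2.7824; 2.7824 5.2441]
tr(P') = 14.6912

14.6912


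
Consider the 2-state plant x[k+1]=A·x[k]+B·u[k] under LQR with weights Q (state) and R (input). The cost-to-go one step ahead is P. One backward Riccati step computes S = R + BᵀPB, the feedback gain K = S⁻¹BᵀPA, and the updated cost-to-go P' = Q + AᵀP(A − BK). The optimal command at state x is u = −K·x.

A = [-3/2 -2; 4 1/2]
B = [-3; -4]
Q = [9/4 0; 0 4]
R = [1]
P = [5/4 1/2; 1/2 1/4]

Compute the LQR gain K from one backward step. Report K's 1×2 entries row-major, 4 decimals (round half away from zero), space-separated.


BᵀP = [-5.7500 -2.5000]
S = R + BᵀPB = [1] + [27.2500] = [28.2500]
BᵀPA = [-1.3750 10.2500]
K = S⁻¹·BᵀPA = [-0.0487 0.3628]
A−BK = [-1.6460 -0.9115; 3.8053 1.9513]
AᵀP(A−BK) = [0.7456 0.3739; 0.3739 0.3435]
P' = Q + AᵀP(A−BK) = [2.9956 0.3739; 0.3739 4.3435]
tr(P') = 7.3390

-0.0487 0.3628


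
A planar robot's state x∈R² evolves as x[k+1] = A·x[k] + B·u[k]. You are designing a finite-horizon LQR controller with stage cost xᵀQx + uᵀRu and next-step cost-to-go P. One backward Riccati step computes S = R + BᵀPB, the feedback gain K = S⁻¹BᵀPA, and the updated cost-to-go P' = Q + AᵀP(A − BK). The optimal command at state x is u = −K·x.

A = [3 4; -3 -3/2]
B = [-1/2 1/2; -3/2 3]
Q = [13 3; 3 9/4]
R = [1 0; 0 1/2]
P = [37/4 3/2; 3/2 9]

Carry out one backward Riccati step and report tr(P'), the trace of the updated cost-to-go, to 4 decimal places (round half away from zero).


BᵀP = [-6.8750 -14.2500; 9.1250 27.7500]
S = R + BᵀPB = [1 0; 0 1/2] + [24.8125 -46.1875; -46.1875 87.8125] = [25.8125 -46.1875; -46.1875 88.3125]
BᵀPA = [22.1250 -6.1250; -55.8750 -5.1250]
K = S⁻¹·BᵀPA = [-4.2850 -5.3160; -2.8737 -2.8383]
A−BK = [2.2944 2.7612; -0.8062 -0.9591]
AᵀP(A−BK) = [71.4847 85.7765; 85.7765 103.1436]
P' = Q + AᵀP(A−BK) = [84.4847 88.7765; 88.7765 105.3936]
tr(P') = 189.8783

189.8783


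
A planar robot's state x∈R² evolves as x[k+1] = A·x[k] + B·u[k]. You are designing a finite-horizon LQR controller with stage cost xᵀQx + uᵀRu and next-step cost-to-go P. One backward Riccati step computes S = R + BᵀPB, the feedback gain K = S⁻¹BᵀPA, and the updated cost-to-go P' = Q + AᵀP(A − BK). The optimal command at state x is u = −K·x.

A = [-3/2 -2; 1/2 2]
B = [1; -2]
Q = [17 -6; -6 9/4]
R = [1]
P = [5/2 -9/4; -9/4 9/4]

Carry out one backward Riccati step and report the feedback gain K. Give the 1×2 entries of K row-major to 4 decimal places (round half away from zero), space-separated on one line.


-0.6453 -1.2791

BᵀP = [7.0000 -6.7500]
S = R + BᵀPB = [1] + [20.5000] = [21.5000]
BᵀPA = [-13.8750 -27.5000]
K = S⁻¹·BᵀPA = [-0.6453 -1.2791]
A−BK = [-0.8547 -0.7209; -0.7907 -0.5581]
AᵀP(A−BK) = [0.6083 1.0029; 1.0029 1.8256]
P' = Q + AᵀP(A−BK) = [17.6083 -4.9971; -4.9971 4.0756]
tr(P') = 21.6839


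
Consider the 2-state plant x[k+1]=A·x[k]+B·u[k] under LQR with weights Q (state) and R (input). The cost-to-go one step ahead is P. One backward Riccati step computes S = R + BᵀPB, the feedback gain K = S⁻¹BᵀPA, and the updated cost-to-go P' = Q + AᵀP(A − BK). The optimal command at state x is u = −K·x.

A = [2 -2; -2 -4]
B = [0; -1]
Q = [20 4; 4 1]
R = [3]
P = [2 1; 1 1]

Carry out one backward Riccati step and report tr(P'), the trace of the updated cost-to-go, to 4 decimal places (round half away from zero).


BᵀP = [-1.0000 -1.0000]
S = R + BᵀPB = [3] + [1.0000] = [4.0000]
BᵀPA = [0.0000 6.0000]
K = S⁻¹·BᵀPA = [0.0000 1.5000]
A−BK = [2.0000 -2.0000; -2.0000 -2.5000]
AᵀP(A−BK) = [4.0000 -4.0000; -4.0000 31.0000]
P' = Q + AᵀP(A−BK) = [24.0000 0.0000; 0.0000 32.0000]
tr(P') = 56.0000

56.0000


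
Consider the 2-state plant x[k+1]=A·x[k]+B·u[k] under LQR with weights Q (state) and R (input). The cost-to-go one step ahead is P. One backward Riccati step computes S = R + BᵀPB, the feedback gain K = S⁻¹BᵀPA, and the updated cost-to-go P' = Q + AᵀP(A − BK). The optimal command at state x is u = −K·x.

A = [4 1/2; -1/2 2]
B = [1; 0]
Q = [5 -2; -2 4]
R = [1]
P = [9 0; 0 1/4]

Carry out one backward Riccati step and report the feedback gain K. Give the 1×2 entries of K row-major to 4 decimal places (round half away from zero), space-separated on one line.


3.6000 0.4500

BᵀP = [9.0000 0.0000]
S = R + BᵀPB = [1] + [9.0000] = [10.0000]
BᵀPA = [36.0000 4.5000]
K = S⁻¹·BᵀPA = [3.6000 0.4500]
A−BK = [0.4000 0.0500; -0.5000 2.0000]
AᵀP(A−BK) = [14.4625 1.5500; 1.5500 1.2250]
P' = Q + AᵀP(A−BK) = [19.4625 -0.4500; -0.4500 5.2250]
tr(P') = 24.6875


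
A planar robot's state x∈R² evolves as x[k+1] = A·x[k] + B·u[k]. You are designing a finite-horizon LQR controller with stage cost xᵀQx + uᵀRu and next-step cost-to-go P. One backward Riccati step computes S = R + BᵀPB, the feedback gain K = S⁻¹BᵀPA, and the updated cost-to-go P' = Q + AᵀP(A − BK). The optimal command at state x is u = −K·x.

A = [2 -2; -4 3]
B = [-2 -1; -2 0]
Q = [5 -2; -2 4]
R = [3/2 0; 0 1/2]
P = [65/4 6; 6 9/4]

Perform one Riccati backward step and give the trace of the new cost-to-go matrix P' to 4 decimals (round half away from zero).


10.1701

BᵀP = [-44.5000 -16.5000; -16.2500 -6.0000]
S = R + BᵀPB = [3/2 0; 0 1/2] + [122.0000 44.5000; 44.5000 16.2500] = [123.5000 44.5000; 44.5000 16.7500]
BᵀPA = [-23.0000 39.5000; -8.5000 14.5000]
K = S⁻¹·BᵀPA = [-0.0792 0.1853; -0.2970 0.3734]
A−BK = [1.5446 -1.2560; -4.1584 3.3706]
AᵀP(A−BK) = [0.6535 -0.5644; -0.5644 0.5166]
P' = Q + AᵀP(A−BK) = [5.6535 -2.5644; -2.5644 4.5166]
tr(P') = 10.1701


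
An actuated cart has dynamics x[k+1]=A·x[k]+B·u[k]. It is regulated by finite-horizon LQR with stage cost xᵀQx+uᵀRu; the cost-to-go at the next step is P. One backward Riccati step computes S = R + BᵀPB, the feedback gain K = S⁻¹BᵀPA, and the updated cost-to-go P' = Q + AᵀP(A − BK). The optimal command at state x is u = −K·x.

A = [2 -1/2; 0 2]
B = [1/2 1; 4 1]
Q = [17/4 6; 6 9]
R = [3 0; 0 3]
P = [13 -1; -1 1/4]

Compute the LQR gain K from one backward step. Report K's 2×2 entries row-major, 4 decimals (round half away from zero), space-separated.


BᵀP = [2.5000 0.5000; 12.0000 -0.7500]
S = R + BᵀPB = [3 0; 0 3] + [3.2500 3.0000; 3.0000 11.2500] = [6.2500 3.0000; 3.0000 14.2500]
BᵀPA = [5.0000 -0.2500; 24.0000 -7.5000]
K = S⁻¹·BᵀPA = [-0.0094 0.2365; 1.6862 -0.5761]
A−BK = [0.3185 -0.0422; -1.6487 1.6300]
AᵀP(A−BK) = [11.5785 -4.3560; -4.3560 1.9883]
P' = Q + AᵀP(A−BK) = [15.8285 1.6440; 1.6440 10.9883]
tr(P') = 26.8167

-0.0094 0.2365 1.6862 -0.5761


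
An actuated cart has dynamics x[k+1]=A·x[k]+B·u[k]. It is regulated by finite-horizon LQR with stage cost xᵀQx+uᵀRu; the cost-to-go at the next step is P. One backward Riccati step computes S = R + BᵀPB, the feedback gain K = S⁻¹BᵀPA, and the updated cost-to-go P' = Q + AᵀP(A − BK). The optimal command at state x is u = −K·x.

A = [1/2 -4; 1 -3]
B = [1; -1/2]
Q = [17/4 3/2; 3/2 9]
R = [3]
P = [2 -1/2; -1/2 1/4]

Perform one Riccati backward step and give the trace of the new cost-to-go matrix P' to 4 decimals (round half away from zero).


26.5787

BᵀP = [2.2500 -0.6250]
S = R + BᵀPB = [3] + [2.5625] = [5.5625]
BᵀPA = [0.5000 -7.1250]
K = S⁻¹·BᵀPA = [0.0899 -1.2809]
A−BK = [0.4101 -2.7191; 1.0449 -3.6404]
AᵀP(A−BK) = [0.2051 -1.3596; -1.3596 13.1236]
P' = Q + AᵀP(A−BK) = [4.4551 0.1404; 0.1404 22.1236]
tr(P') = 26.5787


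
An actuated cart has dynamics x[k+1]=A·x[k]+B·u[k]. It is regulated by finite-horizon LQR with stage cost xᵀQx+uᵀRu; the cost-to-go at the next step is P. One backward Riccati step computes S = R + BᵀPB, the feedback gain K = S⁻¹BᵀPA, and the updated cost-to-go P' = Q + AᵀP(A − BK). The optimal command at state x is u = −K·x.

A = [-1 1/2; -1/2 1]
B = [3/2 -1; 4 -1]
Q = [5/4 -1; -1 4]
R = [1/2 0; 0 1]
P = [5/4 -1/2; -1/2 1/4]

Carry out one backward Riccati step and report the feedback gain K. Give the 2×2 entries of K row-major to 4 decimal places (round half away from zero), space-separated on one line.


0.0400 0.1360 0.4200 -0.0720

BᵀP = [-0.1250 0.2500; -0.7500 0.2500]
S = R + BᵀPB = [1/2 0; 0 1] + [0.8125 -0.1250; -0.1250 0.5000] = [1.3125 -0.1250; -0.1250 1.5000]
BᵀPA = [0.0000 0.1875; 0.6250 -0.1250]
K = S⁻¹·BᵀPA = [0.0400 0.1360; 0.4200 -0.0720]
A−BK = [-0.6400 0.2240; -0.2400 0.3840]
AᵀP(A−BK) = [0.5500 -0.0800; -0.0800 0.0280]
P' = Q + AᵀP(A−BK) = [1.8000 -1.0800; -1.0800 4.0280]
tr(P') = 5.8280


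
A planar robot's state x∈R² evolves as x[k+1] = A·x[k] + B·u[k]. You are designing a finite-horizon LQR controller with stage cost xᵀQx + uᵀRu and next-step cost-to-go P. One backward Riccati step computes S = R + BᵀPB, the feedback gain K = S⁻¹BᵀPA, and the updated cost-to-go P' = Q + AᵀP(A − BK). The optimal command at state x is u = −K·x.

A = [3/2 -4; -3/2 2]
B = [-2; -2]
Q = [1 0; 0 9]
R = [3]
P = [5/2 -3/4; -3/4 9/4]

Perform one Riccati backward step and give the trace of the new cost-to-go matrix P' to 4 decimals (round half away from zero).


81.0273

BᵀP = [-3.5000 -3.0000]
S = R + BᵀPB = [3] + [13.0000] = [16.0000]
BᵀPA = [-0.7500 8.0000]
K = S⁻¹·BᵀPA = [-0.0469 0.5000]
A−BK = [1.4063 -3.0000; -1.5938 3.0000]
AᵀP(A−BK) = [14.0273 -28.1250; -28.1250 57.0000]
P' = Q + AᵀP(A−BK) = [15.0273 -28.1250; -28.1250 66.0000]
tr(P') = 81.0273


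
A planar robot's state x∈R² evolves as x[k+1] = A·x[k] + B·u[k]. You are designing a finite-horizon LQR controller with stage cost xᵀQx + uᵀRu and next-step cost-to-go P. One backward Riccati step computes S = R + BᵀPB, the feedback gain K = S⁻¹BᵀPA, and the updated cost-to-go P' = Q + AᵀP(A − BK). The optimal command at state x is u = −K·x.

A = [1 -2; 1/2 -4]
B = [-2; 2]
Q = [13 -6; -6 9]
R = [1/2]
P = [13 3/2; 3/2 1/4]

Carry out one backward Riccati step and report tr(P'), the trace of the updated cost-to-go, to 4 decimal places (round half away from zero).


26.8261

BᵀP = [-23.0000 -2.5000]
S = R + BᵀPB = [1/2] + [41.0000] = [41.5000]
BᵀPA = [-24.2500 56.0000]
K = S⁻¹·BᵀPA = [-0.5843 1.3494]
A−BK = [-0.1687 0.6988; 1.6687 -6.6988]
AᵀP(A−BK) = [0.3923 -1.2771; -1.2771 4.4337]
P' = Q + AᵀP(A−BK) = [13.3923 -7.2771; -7.2771 13.4337]
tr(P') = 26.8261


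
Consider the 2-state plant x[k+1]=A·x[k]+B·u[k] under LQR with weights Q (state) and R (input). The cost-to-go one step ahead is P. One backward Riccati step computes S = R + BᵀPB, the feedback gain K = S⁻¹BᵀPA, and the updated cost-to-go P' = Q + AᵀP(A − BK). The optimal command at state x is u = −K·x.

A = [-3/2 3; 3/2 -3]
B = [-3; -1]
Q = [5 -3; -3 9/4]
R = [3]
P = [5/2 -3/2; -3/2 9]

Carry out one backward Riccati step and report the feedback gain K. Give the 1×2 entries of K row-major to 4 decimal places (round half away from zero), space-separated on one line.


0.0882 -0.1765

BᵀP = [-6.0000 -4.5000]
S = R + BᵀPB = [3] + [22.5000] = [25.5000]
BᵀPA = [2.2500 -4.5000]
K = S⁻¹·BᵀPA = [0.0882 -0.1765]
A−BK = [-1.2353 2.4706; 1.5882 -3.1765]
AᵀP(A−BK) = [32.4265 -64.8529; -64.8529 129.7059]
P' = Q + AᵀP(A−BK) = [37.4265 -67.8529; -67.8529 131.9559]
tr(P') = 169.3824


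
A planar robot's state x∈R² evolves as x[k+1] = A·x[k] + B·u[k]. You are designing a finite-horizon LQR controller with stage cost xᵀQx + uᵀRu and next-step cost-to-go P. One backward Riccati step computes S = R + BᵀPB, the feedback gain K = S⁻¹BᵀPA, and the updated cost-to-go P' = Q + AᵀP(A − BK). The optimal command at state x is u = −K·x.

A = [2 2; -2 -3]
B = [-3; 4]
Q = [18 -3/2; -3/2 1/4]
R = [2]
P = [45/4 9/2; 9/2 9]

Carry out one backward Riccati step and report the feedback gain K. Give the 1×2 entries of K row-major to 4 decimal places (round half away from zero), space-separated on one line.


BᵀP = [-15.7500 22.5000]
S = R + BᵀPB = [2] + [137.2500] = [139.2500]
BᵀPA = [-76.5000 -99.0000]
K = S⁻¹·BᵀPA = [-0.5494 -0.7110]
A−BK = [0.3519 -0.1329; 0.1975 -0.1562]
AᵀP(A−BK) = [2.9731 -0.3878; -0.3878 1.6158]
P' = Q + AᵀP(A−BK) = [20.9731 -1.8878; -1.8878 1.8658]
tr(P') = 22.8389

-0.5494 -0.7110


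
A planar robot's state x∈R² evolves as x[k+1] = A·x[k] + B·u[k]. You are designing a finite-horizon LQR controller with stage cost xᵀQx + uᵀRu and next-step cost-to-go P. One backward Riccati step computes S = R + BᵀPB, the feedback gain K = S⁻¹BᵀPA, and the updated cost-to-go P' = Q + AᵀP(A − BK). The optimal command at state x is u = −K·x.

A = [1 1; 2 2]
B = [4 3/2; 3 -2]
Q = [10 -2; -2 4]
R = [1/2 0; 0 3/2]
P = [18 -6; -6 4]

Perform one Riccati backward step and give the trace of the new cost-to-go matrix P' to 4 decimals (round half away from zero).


14.6084

BᵀP = [54.0000 -12.0000; 39.0000 -17.0000]
S = R + BᵀPB = [1/2 0; 0 3/2] + [180.0000 105.0000; 105.0000 92.5000] = [180.5000 105.0000; 105.0000 94.0000]
BᵀPA = [30.0000 30.0000; 5.0000 5.0000]
K = S⁻¹·BᵀPA = [0.3862 0.3862; -0.3782 -0.3782]
A−BK = [0.0224 0.0224; 0.0848 0.0848]
AᵀP(A−BK) = [0.3042 0.3042; 0.3042 0.3042]
P' = Q + AᵀP(A−BK) = [10.3042 -1.6958; -1.6958 4.3042]
tr(P') = 14.6084


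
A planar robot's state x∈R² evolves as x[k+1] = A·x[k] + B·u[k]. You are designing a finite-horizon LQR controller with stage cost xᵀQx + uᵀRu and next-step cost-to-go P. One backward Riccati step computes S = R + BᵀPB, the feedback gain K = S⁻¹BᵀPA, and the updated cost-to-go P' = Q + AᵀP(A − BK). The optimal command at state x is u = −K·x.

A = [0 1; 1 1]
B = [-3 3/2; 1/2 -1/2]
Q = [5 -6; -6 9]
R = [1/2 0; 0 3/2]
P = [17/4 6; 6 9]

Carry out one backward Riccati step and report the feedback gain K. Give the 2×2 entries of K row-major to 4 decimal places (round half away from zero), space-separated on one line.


BᵀP = [-9.7500 -13.5000; 3.3750 4.5000]
S = R + BᵀPB = [1/2 0; 0 3/2] + [22.5000 -7.8750; -7.8750 2.8125] = [23.0000 -7.8750; -7.8750 4.3125]
BᵀPA = [-13.5000 -23.2500; 4.5000 7.8750]
K = S⁻¹·BᵀPA = [-0.6129 -1.0290; -0.0757 -0.0530]
A−BK = [-1.7251 -2.0076; 1.2686 1.4880]
AᵀP(A−BK) = [1.0668 1.3468; 1.3468 1.7427]
P' = Q + AᵀP(A−BK) = [6.0668 -4.6532; -4.6532 10.7427]
tr(P') = 16.8096

-0.6129 -1.0290 -0.0757 -0.0530


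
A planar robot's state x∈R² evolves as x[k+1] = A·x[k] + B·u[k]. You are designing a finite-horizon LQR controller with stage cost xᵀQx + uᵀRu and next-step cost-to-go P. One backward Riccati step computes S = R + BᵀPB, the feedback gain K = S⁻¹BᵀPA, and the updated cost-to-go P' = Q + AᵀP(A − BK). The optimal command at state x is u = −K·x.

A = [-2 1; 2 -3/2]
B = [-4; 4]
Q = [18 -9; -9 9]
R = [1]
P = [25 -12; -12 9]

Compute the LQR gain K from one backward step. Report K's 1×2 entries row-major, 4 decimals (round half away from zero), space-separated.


BᵀP = [-148.0000 84.0000]
S = R + BᵀPB = [1] + [928.0000] = [929.0000]
BᵀPA = [464.0000 -274.0000]
K = S⁻¹·BᵀPA = [0.4995 -0.2949]
A−BK = [-0.0022 -0.1798; 0.0022 -0.3202]
AᵀP(A−BK) = [0.2497 -0.1475; -0.1475 0.4362]
P' = Q + AᵀP(A−BK) = [18.2497 -9.1475; -9.1475 9.4362]
tr(P') = 27.6860

0.4995 -0.2949


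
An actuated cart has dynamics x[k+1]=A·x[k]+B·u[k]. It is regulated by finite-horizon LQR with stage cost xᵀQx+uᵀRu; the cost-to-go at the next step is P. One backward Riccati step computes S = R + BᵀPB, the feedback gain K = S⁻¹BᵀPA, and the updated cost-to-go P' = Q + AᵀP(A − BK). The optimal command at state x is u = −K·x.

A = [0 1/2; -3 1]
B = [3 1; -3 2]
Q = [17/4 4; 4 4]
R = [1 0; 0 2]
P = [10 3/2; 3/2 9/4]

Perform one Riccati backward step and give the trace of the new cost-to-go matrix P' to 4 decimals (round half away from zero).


10.6145

BᵀP = [25.5000 -2.2500; 13.0000 6.0000]
S = R + BᵀPB = [1 0; 0 2] + [83.2500 21.0000; 21.0000 25.0000] = [84.2500 21.0000; 21.0000 27.0000]
BᵀPA = [6.7500 10.5000; -18.0000 12.5000]
K = S⁻¹·BᵀPA = [0.3055 0.0115; -0.9043 0.4541]
A−BK = [-0.0123 0.0116; -0.2748 0.1262]
AᵀP(A−BK) = [1.9104 -0.9043; -0.9043 0.4541]
P' = Q + AᵀP(A−BK) = [6.1604 3.0957; 3.0957 4.4541]
tr(P') = 10.6145


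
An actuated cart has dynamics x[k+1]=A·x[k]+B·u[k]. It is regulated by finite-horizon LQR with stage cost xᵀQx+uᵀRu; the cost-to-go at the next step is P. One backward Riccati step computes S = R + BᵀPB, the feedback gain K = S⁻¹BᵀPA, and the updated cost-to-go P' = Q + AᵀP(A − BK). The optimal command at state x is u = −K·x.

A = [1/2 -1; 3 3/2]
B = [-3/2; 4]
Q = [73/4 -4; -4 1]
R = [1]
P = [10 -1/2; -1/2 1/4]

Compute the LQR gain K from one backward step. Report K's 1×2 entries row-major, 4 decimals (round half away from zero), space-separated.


-0.0970 0.5858

BᵀP = [-17.0000 1.7500]
S = R + BᵀPB = [1] + [32.5000] = [33.5000]
BᵀPA = [-3.2500 19.6250]
K = S⁻¹·BᵀPA = [-0.0970 0.5858]
A−BK = [0.3545 -0.1213; 3.3881 -0.8433]
AᵀP(A−BK) = [2.9347 -0.8461; -0.8461 0.5658]
P' = Q + AᵀP(A−BK) = [21.1847 -4.8461; -4.8461 1.5658]
tr(P') = 22.7505


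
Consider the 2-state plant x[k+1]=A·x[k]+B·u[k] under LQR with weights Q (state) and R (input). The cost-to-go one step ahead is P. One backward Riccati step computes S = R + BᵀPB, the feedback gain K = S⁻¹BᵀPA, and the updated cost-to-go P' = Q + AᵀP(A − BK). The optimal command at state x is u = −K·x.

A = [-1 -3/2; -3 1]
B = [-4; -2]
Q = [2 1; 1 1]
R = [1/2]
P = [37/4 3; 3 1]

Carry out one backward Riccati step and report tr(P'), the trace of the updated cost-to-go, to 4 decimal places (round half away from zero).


3.3081

BᵀP = [-43.0000 -14.0000]
S = R + BᵀPB = [1/2] + [200.0000] = [200.5000]
BᵀPA = [85.0000 50.5000]
K = S⁻¹·BᵀPA = [0.4239 0.2519]
A−BK = [0.6958 -0.4925; -2.1521 1.5037]
AᵀP(A−BK) = [0.2151 -0.0340; -0.0340 0.0930]
P' = Q + AᵀP(A−BK) = [2.2151 0.9660; 0.9660 1.0930]
tr(P') = 3.3081


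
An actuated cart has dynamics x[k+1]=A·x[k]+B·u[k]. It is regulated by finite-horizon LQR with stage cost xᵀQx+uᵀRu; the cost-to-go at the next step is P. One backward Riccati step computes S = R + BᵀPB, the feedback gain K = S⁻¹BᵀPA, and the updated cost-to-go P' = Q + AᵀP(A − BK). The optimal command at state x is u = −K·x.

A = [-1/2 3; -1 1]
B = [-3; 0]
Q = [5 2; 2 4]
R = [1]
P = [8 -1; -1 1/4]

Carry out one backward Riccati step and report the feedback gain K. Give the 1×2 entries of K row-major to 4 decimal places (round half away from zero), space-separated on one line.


0.1233 -0.9452

BᵀP = [-24.0000 3.0000]
S = R + BᵀPB = [1] + [72.0000] = [73.0000]
BᵀPA = [9.0000 -69.0000]
K = S⁻¹·BᵀPA = [0.1233 -0.9452]
A−BK = [-0.1301 0.1644; -1.0000 1.0000]
AᵀP(A−BK) = [0.1404 -0.2432; -0.2432 1.0308]
P' = Q + AᵀP(A−BK) = [5.1404 1.7568; 1.7568 5.0308]
tr(P') = 10.1712


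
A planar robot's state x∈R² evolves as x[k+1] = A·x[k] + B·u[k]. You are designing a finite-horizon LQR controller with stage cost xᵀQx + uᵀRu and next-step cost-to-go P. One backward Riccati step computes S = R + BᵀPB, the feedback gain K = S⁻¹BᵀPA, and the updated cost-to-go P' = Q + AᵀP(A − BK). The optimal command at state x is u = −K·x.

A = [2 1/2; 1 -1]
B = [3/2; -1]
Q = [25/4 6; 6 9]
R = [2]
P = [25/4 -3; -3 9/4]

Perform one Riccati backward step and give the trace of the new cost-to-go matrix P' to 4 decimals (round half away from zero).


19.3215

BᵀP = [12.3750 -6.7500]
S = R + BᵀPB = [2] + [25.3125] = [27.3125]
BᵀPA = [18.0000 12.9375]
K = S⁻¹·BᵀPA = [0.6590 0.4737]
A−BK = [1.0114 -0.2105; 1.6590 -0.5263]
AᵀP(A−BK) = [3.3873 -0.0263; -0.0263 0.6842]
P' = Q + AᵀP(A−BK) = [9.6373 5.9737; 5.9737 9.6842]
tr(P') = 19.3215


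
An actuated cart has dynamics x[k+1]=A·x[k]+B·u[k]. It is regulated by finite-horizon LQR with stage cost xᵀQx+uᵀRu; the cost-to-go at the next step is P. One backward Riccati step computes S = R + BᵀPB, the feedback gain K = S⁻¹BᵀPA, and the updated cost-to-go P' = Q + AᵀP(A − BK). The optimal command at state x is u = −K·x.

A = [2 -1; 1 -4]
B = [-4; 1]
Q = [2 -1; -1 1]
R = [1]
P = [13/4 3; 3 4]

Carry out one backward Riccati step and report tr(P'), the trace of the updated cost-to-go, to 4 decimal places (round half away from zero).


BᵀP = [-10.0000 -8.0000]
S = R + BᵀPB = [1] + [32.0000] = [33.0000]
BᵀPA = [-28.0000 42.0000]
K = S⁻¹·BᵀPA = [-0.8485 1.2727]
A−BK = [-1.3939 4.0909; 1.8485 -5.2727]
AᵀP(A−BK) = [5.2424 -13.8636; -13.8636 37.7955]
P' = Q + AᵀP(A−BK) = [7.2424 -14.8636; -14.8636 38.7955]
tr(P') = 46.0379

46.0379


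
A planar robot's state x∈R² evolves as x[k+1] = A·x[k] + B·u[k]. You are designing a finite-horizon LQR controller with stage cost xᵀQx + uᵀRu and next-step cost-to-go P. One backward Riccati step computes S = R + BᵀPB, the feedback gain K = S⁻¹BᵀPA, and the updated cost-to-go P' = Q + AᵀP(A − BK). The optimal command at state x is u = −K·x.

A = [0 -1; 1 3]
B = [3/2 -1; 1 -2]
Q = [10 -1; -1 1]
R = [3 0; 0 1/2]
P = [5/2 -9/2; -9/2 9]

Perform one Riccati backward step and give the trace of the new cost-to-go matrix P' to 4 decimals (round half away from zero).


16.3928

BᵀP = [-0.7500 2.2500; 6.5000 -13.5000]
S = R + BᵀPB = [3 0; 0 1/2] + [1.1250 -3.7500; -3.7500 20.5000] = [4.1250 -3.7500; -3.7500 21.0000]
BᵀPA = [2.2500 7.5000; -13.5000 -47.0000]
K = S⁻¹·BᵀPA = [-0.0465 -0.2584; -0.6512 -2.2842]
A−BK = [-0.5814 -2.8966; -0.2558 -1.3101]
AᵀP(A−BK) = [0.3140 1.2442; 1.2442 5.0788]
P' = Q + AᵀP(A−BK) = [10.3140 0.2442; 0.2442 6.0788]
tr(P') = 16.3928


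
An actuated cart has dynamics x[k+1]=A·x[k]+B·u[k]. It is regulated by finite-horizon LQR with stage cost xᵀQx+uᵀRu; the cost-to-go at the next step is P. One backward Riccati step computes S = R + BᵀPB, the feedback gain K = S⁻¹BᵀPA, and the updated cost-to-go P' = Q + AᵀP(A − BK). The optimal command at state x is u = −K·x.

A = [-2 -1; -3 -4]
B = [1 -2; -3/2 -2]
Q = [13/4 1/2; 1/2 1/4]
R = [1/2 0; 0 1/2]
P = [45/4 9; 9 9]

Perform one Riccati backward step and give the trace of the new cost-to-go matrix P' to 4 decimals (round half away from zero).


5.5352

BᵀP = [-2.2500 -4.5000; -40.5000 -36.0000]
S = R + BᵀPB = [1/2 0; 0 1/2] + [4.5000 13.5000; 13.5000 153.0000] = [5.0000 13.5000; 13.5000 153.5000]
BᵀPA = [18.0000 20.2500; 189.0000 184.5000]
K = S⁻¹·BᵀPA = [0.3614 1.0553; 1.1995 1.1091]
A−BK = [0.0376 0.1630; -0.0589 -0.1987]
AᵀP(A−BK) = [0.7920 0.8765; 0.8765 1.2432]
P' = Q + AᵀP(A−BK) = [4.0420 1.3765; 1.3765 1.4932]
tr(P') = 5.5352


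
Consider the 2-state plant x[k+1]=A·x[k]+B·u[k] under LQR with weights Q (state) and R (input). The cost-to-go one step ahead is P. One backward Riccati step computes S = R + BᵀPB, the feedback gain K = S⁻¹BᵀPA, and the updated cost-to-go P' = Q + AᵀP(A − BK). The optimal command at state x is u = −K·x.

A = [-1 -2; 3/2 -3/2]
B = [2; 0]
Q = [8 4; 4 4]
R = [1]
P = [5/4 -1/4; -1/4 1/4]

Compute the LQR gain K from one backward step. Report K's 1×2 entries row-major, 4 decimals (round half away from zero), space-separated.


-0.5417 -0.7083

BᵀP = [2.5000 -0.5000]
S = R + BᵀPB = [1] + [5.0000] = [6.0000]
BᵀPA = [-3.2500 -4.2500]
K = S⁻¹·BᵀPA = [-0.5417 -0.7083]
A−BK = [0.0833 -0.5833; 1.5000 -1.5000]
AᵀP(A−BK) = [0.8021 0.0104; 0.0104 1.0521]
P' = Q + AᵀP(A−BK) = [8.8021 4.0104; 4.0104 5.0521]
tr(P') = 13.8542


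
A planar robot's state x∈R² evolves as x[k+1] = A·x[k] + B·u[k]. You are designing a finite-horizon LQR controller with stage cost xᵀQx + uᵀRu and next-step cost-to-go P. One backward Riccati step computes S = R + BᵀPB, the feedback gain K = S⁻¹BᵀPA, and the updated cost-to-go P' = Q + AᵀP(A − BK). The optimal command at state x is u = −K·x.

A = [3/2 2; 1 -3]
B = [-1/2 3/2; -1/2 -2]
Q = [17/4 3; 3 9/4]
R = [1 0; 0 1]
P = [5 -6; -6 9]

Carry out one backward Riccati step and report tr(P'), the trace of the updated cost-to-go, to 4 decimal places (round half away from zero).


10.2090

BᵀP = [0.5000 -1.5000; 19.5000 -27.0000]
S = R + BᵀPB = [1 0; 0 1] + [0.5000 3.7500; 3.7500 83.2500] = [1.5000 3.7500; 3.7500 84.2500]
BᵀPA = [-0.7500 5.5000; 2.2500 120.0000]
K = S⁻¹·BᵀPA = [-0.6377 0.1191; 0.0551 1.4190]
A−BK = [1.0985 -0.0690; 0.7913 -0.1024]
AᵀP(A−BK) = [1.6477 -0.1035; -0.1035 2.0612]
P' = Q + AᵀP(A−BK) = [5.8977 2.8965; 2.8965 4.3112]
tr(P') = 10.2090


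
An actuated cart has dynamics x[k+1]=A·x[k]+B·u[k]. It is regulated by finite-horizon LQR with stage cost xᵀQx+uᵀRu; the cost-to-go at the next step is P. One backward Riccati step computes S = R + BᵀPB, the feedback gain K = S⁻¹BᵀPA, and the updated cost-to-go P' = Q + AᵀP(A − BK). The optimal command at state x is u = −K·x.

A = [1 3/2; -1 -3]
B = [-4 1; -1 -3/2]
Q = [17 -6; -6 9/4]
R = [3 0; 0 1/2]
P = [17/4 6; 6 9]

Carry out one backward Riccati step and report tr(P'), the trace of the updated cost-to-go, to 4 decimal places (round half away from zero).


20.7744

BᵀP = [-23.0000 -33.0000; -4.7500 -7.5000]
S = R + BᵀPB = [3 0; 0 1/2] + [125.0000 26.5000; 26.5000 6.5000] = [128.0000 26.5000; 26.5000 7.0000]
BᵀPA = [10.0000 64.5000; 2.7500 15.3750]
K = S⁻¹·BᵀPA = [-0.0148 0.2274; 0.4490 1.3355]
A−BK = [0.4916 1.0742; -0.3413 -0.7694]
AᵀP(A−BK) = [0.1635 0.4282; 0.4282 1.3609]
P' = Q + AᵀP(A−BK) = [17.1635 -5.5718; -5.5718 3.6109]
tr(P') = 20.7744


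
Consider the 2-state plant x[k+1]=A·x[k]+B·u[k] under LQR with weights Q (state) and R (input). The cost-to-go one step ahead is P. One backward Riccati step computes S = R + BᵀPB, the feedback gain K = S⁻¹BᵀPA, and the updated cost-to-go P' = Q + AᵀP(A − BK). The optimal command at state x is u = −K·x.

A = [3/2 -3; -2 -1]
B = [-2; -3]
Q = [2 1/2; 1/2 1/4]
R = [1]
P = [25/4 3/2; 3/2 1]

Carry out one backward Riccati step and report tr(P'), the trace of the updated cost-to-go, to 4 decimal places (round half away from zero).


BᵀP = [-17.0000 -6.0000]
S = R + BᵀPB = [1] + [52.0000] = [53.0000]
BᵀPA = [-13.5000 57.0000]
K = S⁻¹·BᵀPA = [-0.2547 1.0755]
A−BK = [0.9906 -0.8491; -2.7642 2.2264]
AᵀP(A−BK) = [5.6238 -4.8561; -4.8561 4.9481]
P' = Q + AᵀP(A−BK) = [7.6238 -4.3561; -4.3561 5.1981]
tr(P') = 12.8219

12.8219


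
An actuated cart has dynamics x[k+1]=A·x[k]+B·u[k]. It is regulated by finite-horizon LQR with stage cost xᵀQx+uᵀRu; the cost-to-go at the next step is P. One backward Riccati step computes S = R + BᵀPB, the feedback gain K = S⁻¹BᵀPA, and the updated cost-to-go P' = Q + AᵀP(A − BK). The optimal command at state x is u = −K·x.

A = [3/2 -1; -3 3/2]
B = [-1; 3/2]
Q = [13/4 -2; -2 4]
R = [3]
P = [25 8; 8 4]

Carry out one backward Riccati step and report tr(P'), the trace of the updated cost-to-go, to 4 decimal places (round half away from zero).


BᵀP = [-13.0000 -2.0000]
S = R + BᵀPB = [3] + [10.0000] = [13.0000]
BᵀPA = [-13.5000 10.0000]
K = S⁻¹·BᵀPA = [-1.0385 0.7692]
A−BK = [0.4615 -0.2308; -1.4423 0.3462]
AᵀP(A−BK) = [6.2308 -3.1154; -3.1154 2.3077]
P' = Q + AᵀP(A−BK) = [9.4808 -5.1154; -5.1154 6.3077]
tr(P') = 15.7885

15.7885


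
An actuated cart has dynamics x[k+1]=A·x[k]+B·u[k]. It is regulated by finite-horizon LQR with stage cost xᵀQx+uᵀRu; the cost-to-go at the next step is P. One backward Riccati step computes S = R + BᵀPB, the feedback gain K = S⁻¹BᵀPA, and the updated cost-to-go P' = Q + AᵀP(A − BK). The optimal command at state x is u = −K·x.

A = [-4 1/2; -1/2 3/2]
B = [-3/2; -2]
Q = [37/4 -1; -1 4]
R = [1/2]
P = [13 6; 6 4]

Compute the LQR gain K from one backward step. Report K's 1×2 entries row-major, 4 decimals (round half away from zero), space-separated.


1.6453 -0.5046

BᵀP = [-31.5000 -17.0000]
S = R + BᵀPB = [1/2] + [81.2500] = [81.7500]
BᵀPA = [134.5000 -41.2500]
K = S⁻¹·BᵀPA = [1.6453 -0.5046]
A−BK = [-1.5321 -0.2569; 2.7905 0.4908]
AᵀP(A−BK) = [11.7125 1.3670; 1.3670 0.4358]
P' = Q + AᵀP(A−BK) = [20.9625 0.3670; 0.3670 4.4358]
tr(P') = 25.3983


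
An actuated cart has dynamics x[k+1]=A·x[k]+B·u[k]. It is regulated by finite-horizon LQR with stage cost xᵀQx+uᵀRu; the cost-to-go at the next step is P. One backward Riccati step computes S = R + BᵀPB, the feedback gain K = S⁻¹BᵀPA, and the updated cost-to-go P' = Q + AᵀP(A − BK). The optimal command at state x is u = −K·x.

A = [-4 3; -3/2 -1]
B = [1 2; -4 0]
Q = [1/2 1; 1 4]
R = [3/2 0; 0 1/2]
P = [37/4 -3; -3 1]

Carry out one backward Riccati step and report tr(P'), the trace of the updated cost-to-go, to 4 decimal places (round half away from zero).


6.7777

BᵀP = [21.2500 -7.0000; 18.5000 -6.0000]
S = R + BᵀPB = [3/2 0; 0 1/2] + [49.2500 42.5000; 42.5000 37.0000] = [50.7500 42.5000; 42.5000 37.5000]
BᵀPA = [-74.5000 70.7500; -65.0000 61.5000]
K = S⁻¹·BᵀPA = [-0.3226 0.4065; -1.3677 1.1794]
A−BK = [-0.9419 0.2348; -2.7903 0.6258]
AᵀP(A−BK) = [1.3145 -1.0613; -1.0613 0.9632]
P' = Q + AᵀP(A−BK) = [1.8145 -0.0613; -0.0613 4.9632]
tr(P') = 6.7777


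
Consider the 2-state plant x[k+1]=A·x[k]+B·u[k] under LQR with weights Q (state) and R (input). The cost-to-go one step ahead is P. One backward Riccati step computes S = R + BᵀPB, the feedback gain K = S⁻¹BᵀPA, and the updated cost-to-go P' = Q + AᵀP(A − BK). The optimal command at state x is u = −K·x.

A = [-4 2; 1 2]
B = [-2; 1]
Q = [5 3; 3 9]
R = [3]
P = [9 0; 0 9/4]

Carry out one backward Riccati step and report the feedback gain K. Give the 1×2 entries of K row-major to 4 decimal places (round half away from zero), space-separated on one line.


1.8000 -0.7636

BᵀP = [-18.0000 2.2500]
S = R + BᵀPB = [3] + [38.2500] = [41.2500]
BᵀPA = [74.2500 -31.5000]
K = S⁻¹·BᵀPA = [1.8000 -0.7636]
A−BK = [-0.4000 0.4727; -0.8000 2.7636]
AᵀP(A−BK) = [12.6000 -10.8000; -10.8000 20.9455]
P' = Q + AᵀP(A−BK) = [17.6000 -7.8000; -7.8000 29.9455]
tr(P') = 47.5455


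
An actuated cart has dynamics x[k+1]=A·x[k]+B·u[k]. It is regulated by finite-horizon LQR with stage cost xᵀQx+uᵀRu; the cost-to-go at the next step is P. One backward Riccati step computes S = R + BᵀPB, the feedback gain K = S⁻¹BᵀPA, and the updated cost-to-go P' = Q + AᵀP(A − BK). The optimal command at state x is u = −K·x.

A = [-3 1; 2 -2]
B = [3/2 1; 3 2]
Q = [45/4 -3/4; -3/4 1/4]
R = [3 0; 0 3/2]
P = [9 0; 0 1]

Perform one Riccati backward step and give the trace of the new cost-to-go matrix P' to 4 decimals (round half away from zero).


69.0794

BᵀP = [13.5000 3.0000; 9.0000 2.0000]
S = R + BᵀPB = [3 0; 0 3/2] + [29.2500 19.5000; 19.5000 13.0000] = [32.2500 19.5000; 19.5000 14.5000]
BᵀPA = [-34.5000 7.5000; -23.0000 5.0000]
K = S⁻¹·BᵀPA = [-0.5923 0.1288; -0.7897 0.1717]
A−BK = [-1.3219 0.6352; 5.3562 -2.7296]
AᵀP(A−BK) = [46.4034 -22.6094; -22.6094 11.1760]
P' = Q + AᵀP(A−BK) = [57.6534 -23.3594; -23.3594 11.4260]
tr(P') = 69.0794


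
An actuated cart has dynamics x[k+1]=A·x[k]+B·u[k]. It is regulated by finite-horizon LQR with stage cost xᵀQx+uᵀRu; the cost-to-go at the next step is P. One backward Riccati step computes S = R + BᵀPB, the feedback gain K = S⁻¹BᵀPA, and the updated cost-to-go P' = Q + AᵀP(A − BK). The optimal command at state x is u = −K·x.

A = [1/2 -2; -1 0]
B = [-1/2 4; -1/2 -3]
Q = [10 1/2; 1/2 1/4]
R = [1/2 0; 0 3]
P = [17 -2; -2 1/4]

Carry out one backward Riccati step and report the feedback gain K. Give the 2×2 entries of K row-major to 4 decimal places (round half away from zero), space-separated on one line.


-0.0665 0.2861 0.1340 -0.4263

BᵀP = [-7.5000 0.8750; 74.0000 -8.7500]
S = R + BᵀPB = [1/2 0; 0 3] + [3.3125 -32.6250; -32.6250 322.2500] = [3.8125 -32.6250; -32.6250 325.2500]
BᵀPA = [-4.6250 15.0000; 45.7500 -148.0000]
K = S⁻¹·BᵀPA = [-0.0665 0.2861; 0.1340 -0.4263]
A−BK = [-0.0692 -0.1516; -0.6313 -1.1359]
AᵀP(A−BK) = [0.0624 -0.1719; -0.1719 0.6107]
P' = Q + AᵀP(A−BK) = [10.0624 0.3281; 0.3281 0.8607]
tr(P') = 10.9230


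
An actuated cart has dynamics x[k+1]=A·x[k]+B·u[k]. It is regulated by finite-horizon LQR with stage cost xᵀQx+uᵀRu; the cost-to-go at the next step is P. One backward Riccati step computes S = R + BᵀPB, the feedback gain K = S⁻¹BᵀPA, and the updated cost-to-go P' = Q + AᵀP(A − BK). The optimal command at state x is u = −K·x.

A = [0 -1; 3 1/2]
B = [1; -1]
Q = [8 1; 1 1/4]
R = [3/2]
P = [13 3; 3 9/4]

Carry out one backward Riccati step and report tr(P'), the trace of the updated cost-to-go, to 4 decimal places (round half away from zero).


BᵀP = [10.0000 0.7500]
S = R + BᵀPB = [3/2] + [9.2500] = [10.7500]
BᵀPA = [2.2500 -9.6250]
K = S⁻¹·BᵀPA = [0.2093 -0.8953]
A−BK = [-0.2093 -0.1047; 3.2093 -0.3953]
AᵀP(A−BK) = [19.7791 -3.6105; -3.6105 1.9448]
P' = Q + AᵀP(A−BK) = [27.7791 -2.6105; -2.6105 2.1948]
tr(P') = 29.9738

29.9738


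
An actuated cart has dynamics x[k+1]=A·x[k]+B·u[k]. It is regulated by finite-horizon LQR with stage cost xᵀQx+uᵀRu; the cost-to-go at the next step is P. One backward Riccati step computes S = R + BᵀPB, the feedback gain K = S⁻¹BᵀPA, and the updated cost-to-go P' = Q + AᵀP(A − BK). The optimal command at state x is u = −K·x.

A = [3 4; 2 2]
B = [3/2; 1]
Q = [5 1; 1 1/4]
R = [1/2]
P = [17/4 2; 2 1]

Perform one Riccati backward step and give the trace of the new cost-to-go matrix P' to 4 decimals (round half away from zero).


10.2537

BᵀP = [8.3750 4.0000]
S = R + BᵀPB = [1/2] + [16.5625] = [17.0625]
BᵀPA = [33.1250 41.5000]
K = S⁻¹·BᵀPA = [1.9414 2.4322]
A−BK = [0.0879 0.3516; 0.0586 -0.4322]
AᵀP(A−BK) = [1.9414 2.4322; 2.4322 3.0623]
P' = Q + AᵀP(A−BK) = [6.9414 3.4322; 3.4322 3.3123]
tr(P') = 10.2537


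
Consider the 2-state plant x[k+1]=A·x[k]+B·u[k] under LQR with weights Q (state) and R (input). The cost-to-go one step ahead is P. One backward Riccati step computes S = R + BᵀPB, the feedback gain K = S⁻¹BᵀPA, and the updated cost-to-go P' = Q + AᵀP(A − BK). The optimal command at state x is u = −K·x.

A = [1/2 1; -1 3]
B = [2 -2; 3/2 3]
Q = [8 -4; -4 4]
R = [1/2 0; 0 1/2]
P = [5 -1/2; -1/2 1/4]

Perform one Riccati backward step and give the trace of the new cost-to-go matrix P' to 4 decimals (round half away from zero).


12.5386

BᵀP = [9.2500 -0.6250; -11.5000 1.7500]
S = R + BᵀPB = [1/2 0; 0 1/2] + [17.5625 -20.3750; -20.3750 28.2500] = [18.0625 -20.3750; -20.3750 28.7500]
BᵀPA = [5.2500 7.3750; -7.5000 -6.2500]
K = S⁻¹·BᵀPA = [-0.0180 0.8131; -0.2736 0.3588]
A−BK = [-0.0113 0.0915; -0.1521 0.7039]
AᵀP(A−BK) = [0.0423 -0.0774; -0.0774 0.4962]
P' = Q + AᵀP(A−BK) = [8.0423 -4.0774; -4.0774 4.4962]
tr(P') = 12.5386
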